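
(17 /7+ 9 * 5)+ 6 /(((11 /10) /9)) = 7432 /77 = 96.52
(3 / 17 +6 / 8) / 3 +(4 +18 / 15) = 1873 / 340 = 5.51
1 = 1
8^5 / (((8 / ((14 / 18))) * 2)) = 14336 / 9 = 1592.89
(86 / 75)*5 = 86 / 15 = 5.73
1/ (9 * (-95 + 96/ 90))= -5/ 4227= -0.00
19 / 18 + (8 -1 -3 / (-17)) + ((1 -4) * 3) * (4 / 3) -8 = -3601 / 306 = -11.77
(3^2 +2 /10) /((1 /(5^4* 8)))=46000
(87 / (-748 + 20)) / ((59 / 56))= -87 / 767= -0.11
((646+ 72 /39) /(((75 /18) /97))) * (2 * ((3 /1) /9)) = 3267736 /325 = 10054.57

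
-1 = -1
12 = 12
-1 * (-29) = 29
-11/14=-0.79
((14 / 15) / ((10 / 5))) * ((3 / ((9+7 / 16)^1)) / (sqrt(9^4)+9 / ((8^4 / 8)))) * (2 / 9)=114688 / 281863395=0.00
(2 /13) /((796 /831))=0.16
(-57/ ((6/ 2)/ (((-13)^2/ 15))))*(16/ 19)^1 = -2704/ 15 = -180.27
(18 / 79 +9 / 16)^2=998001 / 1597696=0.62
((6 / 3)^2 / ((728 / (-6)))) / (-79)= 3 / 7189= 0.00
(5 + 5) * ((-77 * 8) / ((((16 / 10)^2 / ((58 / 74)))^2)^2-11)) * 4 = -972511375000000 / 4057729409843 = -239.67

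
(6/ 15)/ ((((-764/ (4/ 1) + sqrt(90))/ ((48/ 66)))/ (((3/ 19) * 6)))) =-55008/ 38028595 - 864 * sqrt(10)/ 38028595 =-0.00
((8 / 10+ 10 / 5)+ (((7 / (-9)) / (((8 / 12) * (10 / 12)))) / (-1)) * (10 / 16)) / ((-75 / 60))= -147 / 50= -2.94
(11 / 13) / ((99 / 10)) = 10 / 117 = 0.09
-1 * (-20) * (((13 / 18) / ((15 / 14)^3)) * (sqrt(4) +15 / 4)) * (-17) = -6973876 / 6075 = -1147.96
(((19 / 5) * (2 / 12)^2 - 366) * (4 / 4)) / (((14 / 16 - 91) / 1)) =131722 / 32445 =4.06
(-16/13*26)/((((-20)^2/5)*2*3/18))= -6/5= -1.20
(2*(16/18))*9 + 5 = 21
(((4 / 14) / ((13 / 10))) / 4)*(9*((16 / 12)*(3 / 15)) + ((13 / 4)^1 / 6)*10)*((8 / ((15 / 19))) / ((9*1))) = 2546 / 5265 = 0.48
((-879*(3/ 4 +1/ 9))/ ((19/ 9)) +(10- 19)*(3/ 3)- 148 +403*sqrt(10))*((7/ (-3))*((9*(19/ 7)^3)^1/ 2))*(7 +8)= 636495345/ 392- 124387965*sqrt(10)/ 98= -2390055.58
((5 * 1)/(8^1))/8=5/64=0.08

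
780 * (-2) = -1560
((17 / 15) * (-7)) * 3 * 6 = -714 / 5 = -142.80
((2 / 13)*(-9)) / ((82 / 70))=-630 / 533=-1.18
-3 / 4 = -0.75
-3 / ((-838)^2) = -3 / 702244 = -0.00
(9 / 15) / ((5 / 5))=3 / 5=0.60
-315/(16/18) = -2835/8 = -354.38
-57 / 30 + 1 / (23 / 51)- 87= -86.68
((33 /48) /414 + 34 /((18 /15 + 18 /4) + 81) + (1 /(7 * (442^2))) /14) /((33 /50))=156075961175 /261568170864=0.60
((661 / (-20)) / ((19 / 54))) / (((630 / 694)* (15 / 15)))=-688101 / 6650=-103.47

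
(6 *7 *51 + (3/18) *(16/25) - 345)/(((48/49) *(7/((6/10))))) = 943481/6000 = 157.25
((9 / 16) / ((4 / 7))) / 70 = 9 / 640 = 0.01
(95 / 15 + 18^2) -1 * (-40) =1111 / 3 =370.33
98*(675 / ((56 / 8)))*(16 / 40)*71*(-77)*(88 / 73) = -1818542880 / 73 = -24911546.30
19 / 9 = 2.11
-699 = -699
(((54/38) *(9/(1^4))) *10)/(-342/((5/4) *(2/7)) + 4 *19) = -6075/41876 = -0.15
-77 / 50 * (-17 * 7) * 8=36652 / 25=1466.08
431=431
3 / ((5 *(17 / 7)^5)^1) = 50421 / 7099285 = 0.01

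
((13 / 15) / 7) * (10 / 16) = 0.08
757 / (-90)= -757 / 90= -8.41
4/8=1/2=0.50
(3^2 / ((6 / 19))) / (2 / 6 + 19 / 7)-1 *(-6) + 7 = 2861 / 128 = 22.35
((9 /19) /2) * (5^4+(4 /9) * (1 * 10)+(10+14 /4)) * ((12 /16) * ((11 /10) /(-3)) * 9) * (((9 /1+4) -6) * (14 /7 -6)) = 8020089 /760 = 10552.75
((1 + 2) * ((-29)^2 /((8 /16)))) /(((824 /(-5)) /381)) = -4806315 /412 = -11665.81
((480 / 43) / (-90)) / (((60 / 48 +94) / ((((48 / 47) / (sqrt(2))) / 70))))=-256 * sqrt(2) / 26950035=-0.00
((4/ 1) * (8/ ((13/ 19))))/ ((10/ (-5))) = -304/ 13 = -23.38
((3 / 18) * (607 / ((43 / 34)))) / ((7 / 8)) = 82552 / 903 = 91.42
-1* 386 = -386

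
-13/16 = -0.81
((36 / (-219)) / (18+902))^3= -27 / 4733169839000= -0.00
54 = 54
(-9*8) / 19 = -72 / 19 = -3.79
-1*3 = -3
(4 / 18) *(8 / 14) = 8 / 63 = 0.13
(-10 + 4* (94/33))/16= 23/264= 0.09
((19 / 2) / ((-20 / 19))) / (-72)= 361 / 2880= 0.13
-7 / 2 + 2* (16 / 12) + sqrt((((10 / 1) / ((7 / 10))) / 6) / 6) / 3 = -5 / 6 + 5* sqrt(7) / 63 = -0.62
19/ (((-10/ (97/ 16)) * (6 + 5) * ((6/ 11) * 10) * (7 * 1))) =-1843/ 67200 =-0.03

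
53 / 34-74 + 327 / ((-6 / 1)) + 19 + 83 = -424 / 17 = -24.94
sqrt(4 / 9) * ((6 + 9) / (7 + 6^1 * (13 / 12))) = 20 / 27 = 0.74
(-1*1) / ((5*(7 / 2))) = -2 / 35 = -0.06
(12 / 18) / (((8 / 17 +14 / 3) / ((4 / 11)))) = 68 / 1441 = 0.05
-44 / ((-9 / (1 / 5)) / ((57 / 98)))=418 / 735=0.57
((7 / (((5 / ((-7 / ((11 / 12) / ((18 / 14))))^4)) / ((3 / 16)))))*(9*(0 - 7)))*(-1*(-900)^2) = 1822425980256000 / 14641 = 124474146592.17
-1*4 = -4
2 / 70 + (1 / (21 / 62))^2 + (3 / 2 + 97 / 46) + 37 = 2502979 / 50715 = 49.35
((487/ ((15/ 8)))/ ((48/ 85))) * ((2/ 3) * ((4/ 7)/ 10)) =16558/ 945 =17.52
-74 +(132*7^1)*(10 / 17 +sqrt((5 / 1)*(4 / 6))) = 2156.51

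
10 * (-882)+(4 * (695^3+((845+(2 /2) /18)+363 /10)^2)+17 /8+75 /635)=2769070775005919 /2057400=1345907832.70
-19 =-19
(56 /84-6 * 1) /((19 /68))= -1088 /57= -19.09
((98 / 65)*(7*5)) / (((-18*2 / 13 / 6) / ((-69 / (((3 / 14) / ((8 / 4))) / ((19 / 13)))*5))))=20984740 / 39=538070.26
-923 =-923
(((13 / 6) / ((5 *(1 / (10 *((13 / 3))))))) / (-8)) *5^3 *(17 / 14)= -359125 / 1008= -356.27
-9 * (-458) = 4122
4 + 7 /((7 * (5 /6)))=26 /5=5.20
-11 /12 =-0.92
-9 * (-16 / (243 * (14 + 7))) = 16 / 567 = 0.03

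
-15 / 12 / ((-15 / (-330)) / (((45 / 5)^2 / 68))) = -4455 / 136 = -32.76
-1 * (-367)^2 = -134689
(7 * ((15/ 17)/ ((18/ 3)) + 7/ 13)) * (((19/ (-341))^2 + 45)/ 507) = 1849867621/ 4342979069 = 0.43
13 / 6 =2.17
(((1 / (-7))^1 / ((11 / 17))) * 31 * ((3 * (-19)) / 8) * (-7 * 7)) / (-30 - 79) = 210273 / 9592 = 21.92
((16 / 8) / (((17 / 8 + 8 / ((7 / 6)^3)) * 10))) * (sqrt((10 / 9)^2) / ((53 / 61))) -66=-618443942 / 9375435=-65.96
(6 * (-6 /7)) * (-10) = 360 /7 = 51.43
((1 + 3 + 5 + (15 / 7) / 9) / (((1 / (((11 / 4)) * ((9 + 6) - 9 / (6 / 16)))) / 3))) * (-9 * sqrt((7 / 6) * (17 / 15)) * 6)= 86427 * sqrt(1190) / 70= 42591.69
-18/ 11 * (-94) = 1692/ 11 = 153.82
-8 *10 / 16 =-5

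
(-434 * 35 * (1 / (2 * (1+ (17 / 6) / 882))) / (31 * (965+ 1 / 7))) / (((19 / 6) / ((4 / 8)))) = -0.04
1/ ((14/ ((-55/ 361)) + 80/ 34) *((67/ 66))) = -10285/ 934851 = -0.01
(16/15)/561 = 16/8415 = 0.00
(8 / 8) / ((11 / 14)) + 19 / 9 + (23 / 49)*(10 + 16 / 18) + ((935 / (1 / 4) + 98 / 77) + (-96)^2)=1283611 / 99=12965.77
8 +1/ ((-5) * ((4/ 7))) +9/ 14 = 1161/ 140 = 8.29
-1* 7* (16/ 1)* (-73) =8176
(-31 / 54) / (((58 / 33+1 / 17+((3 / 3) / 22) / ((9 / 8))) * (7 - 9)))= 5797 / 37500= 0.15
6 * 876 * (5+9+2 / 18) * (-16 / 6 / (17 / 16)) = -9493504 / 51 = -186147.14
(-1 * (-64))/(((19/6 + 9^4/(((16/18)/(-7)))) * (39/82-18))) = 41984/593937487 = 0.00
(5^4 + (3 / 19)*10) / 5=2381 / 19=125.32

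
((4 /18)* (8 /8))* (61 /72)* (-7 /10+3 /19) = -6283 /61560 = -0.10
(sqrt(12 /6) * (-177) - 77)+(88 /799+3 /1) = -177 * sqrt(2) - 59038 /799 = -324.21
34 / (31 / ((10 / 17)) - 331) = -340 / 2783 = -0.12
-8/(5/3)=-24/5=-4.80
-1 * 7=-7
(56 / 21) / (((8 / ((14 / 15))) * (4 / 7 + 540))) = 49 / 85140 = 0.00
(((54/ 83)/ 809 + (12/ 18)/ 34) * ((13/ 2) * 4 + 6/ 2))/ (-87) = -69901/ 10273491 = -0.01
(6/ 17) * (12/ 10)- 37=-3109/ 85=-36.58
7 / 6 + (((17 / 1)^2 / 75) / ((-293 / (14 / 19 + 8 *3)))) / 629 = 2402023 / 2059790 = 1.17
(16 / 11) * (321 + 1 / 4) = 5140 / 11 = 467.27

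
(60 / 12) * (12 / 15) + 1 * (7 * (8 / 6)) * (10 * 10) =2812 / 3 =937.33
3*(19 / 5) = 57 / 5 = 11.40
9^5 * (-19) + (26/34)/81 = -1544898974/1377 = -1121930.99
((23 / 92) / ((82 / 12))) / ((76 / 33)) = 99 / 6232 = 0.02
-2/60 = -1/30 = -0.03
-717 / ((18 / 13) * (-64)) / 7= 3107 / 2688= 1.16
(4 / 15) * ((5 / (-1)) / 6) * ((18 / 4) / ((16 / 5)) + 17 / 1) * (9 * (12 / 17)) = -1767 / 68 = -25.99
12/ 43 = 0.28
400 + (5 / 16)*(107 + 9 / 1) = 1745 / 4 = 436.25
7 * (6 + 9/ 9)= 49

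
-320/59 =-5.42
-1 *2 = -2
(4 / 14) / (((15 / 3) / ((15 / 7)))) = 6 / 49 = 0.12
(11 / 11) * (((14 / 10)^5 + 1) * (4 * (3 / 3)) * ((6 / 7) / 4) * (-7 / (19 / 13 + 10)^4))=-3415667112 / 1540263753125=-0.00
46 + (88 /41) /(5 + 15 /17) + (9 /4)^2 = 843409 /16400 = 51.43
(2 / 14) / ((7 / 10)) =10 / 49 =0.20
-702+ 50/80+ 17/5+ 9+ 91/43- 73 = -1306957/1720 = -759.86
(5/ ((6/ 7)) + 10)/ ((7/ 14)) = 95/ 3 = 31.67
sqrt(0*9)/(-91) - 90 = -90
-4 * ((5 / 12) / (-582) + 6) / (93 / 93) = -41899 / 1746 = -24.00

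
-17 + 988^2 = 976127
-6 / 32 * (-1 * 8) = 3 / 2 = 1.50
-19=-19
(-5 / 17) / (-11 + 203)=-5 / 3264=-0.00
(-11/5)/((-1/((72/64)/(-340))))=-99/13600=-0.01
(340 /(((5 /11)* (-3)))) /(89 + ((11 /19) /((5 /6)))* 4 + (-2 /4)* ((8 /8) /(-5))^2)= -710600 /261513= -2.72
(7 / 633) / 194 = 7 / 122802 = 0.00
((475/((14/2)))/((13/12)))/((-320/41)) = -11685/1456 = -8.03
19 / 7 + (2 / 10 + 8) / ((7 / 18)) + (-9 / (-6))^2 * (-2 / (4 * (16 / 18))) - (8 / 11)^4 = 104265531 / 4685120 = 22.25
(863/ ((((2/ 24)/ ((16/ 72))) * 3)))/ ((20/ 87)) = 50054/ 15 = 3336.93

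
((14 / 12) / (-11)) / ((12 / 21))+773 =204023 / 264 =772.81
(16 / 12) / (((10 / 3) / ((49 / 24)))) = 49 / 60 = 0.82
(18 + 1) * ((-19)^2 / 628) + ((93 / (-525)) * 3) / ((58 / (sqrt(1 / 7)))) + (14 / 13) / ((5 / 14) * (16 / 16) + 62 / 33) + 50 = 517842015 / 8433412 - 93 * sqrt(7) / 71050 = 61.40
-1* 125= -125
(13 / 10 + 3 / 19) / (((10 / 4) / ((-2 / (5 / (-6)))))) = 1.40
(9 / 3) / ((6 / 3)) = 3 / 2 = 1.50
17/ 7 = 2.43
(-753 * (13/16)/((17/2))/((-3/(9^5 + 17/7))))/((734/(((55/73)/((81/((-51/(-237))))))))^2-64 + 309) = 8670214374250/822924706428920543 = 0.00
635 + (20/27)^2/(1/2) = 463715/729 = 636.10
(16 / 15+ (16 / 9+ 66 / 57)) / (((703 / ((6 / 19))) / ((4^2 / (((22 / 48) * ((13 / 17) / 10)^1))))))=29785088 / 36290969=0.82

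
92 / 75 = 1.23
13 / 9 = 1.44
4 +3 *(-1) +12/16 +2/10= 39/20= 1.95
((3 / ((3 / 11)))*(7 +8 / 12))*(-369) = -31119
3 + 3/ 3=4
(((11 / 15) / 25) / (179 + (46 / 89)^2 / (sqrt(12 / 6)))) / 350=123539472529 / 263854750051331250-46092299 * sqrt(2) / 131927375025665625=0.00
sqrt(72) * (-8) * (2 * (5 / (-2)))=240 * sqrt(2)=339.41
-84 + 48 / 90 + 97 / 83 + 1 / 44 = -82.28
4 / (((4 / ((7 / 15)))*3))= 7 / 45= 0.16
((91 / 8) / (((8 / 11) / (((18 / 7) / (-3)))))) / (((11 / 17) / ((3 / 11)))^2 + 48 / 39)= -14505777 / 7422368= -1.95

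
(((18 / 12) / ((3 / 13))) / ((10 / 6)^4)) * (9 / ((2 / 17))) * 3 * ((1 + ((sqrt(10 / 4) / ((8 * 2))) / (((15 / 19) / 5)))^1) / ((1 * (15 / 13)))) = 13264641 * sqrt(10) / 400000 + 2094417 / 12500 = 272.42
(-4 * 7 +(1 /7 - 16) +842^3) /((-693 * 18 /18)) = -4178633509 /4851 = -861396.31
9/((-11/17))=-153/11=-13.91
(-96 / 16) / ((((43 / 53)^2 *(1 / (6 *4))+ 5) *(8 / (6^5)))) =-393170112 / 338929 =-1160.04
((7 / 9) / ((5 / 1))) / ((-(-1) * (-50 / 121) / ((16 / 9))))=-6776 / 10125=-0.67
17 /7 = 2.43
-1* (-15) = 15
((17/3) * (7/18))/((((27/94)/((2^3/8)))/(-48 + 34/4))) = -441847/1458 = -303.05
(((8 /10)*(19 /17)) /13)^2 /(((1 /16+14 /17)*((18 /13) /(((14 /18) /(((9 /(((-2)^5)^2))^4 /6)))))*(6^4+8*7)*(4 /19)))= 422326814275272704 /39862986400575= 10594.46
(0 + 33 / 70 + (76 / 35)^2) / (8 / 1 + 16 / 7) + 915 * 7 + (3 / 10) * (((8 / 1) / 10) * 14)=161503379 / 25200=6408.86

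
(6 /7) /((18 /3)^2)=0.02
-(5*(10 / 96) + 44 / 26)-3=-5.21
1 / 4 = 0.25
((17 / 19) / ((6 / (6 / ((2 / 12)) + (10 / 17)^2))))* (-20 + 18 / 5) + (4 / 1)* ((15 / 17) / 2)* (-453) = -4303814 / 4845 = -888.30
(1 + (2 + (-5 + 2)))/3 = 0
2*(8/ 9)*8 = 128/ 9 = 14.22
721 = 721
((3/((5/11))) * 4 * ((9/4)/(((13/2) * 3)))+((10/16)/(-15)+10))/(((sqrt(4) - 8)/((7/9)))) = -142009/84240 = -1.69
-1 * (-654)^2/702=-23762/39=-609.28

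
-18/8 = -9/4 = -2.25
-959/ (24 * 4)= -959/ 96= -9.99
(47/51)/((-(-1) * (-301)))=-0.00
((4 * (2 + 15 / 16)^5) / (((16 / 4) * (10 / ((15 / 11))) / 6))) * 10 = 10320525315 / 5767168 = 1789.53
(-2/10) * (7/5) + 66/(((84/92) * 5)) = 2481/175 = 14.18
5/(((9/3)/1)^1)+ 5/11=70/33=2.12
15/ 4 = 3.75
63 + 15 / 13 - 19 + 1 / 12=7057 / 156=45.24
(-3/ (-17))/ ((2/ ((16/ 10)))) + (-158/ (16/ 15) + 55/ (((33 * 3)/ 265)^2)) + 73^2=3377839081/ 605880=5575.10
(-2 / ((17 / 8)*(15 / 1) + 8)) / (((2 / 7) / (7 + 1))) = -448 / 319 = -1.40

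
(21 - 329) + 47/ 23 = -7037/ 23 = -305.96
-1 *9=-9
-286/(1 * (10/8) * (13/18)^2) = -28512/65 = -438.65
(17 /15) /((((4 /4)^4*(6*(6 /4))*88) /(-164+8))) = -221 /990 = -0.22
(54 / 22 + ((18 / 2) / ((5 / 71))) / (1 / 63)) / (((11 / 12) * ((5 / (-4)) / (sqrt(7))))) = -18596.51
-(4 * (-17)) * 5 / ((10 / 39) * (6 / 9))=1989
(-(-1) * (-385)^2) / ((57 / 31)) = 4594975 / 57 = 80613.60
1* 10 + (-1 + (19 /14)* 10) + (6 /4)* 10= 263 /7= 37.57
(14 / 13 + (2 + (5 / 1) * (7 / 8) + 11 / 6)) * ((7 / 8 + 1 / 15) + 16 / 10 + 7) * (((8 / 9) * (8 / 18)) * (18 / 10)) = 663413 / 10530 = 63.00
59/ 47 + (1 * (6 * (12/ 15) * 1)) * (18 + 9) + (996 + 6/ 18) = 794668/ 705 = 1127.19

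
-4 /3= -1.33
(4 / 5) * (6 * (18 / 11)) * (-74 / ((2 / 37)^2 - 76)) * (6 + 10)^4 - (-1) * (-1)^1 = 39835060621 / 79475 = 501227.56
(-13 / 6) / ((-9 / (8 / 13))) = 4 / 27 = 0.15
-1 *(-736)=736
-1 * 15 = -15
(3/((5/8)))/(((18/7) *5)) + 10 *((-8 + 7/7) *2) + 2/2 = -10397/75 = -138.63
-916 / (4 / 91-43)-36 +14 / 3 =-13042 / 1303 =-10.01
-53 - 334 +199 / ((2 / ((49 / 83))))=-54491 / 166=-328.26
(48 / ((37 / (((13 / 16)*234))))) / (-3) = -3042 / 37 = -82.22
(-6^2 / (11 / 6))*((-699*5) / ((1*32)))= 94365 / 44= 2144.66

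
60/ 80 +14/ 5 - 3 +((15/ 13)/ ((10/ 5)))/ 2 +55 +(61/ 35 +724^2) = 477052559/ 910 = 524233.58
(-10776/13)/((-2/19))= 102372/13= 7874.77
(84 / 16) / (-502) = -21 / 2008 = -0.01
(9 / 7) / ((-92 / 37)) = -333 / 644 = -0.52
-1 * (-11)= 11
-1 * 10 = -10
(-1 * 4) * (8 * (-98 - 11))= 3488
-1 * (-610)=610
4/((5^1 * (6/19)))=38/15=2.53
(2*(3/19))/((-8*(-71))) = 3/5396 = 0.00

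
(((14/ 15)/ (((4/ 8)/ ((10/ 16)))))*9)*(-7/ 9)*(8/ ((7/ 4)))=-112/ 3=-37.33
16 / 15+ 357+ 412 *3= 23911 / 15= 1594.07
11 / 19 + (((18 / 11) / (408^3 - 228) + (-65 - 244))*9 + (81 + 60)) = -6244285382933 / 2365778426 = -2639.42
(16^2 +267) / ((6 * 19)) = 523 / 114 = 4.59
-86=-86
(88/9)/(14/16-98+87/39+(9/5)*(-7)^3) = -45760/3333537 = -0.01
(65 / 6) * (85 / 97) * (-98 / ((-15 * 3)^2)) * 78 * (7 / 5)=-1970878 / 39285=-50.17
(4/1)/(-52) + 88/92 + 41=12522/299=41.88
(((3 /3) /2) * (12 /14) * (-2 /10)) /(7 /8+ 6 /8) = -24 /455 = -0.05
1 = 1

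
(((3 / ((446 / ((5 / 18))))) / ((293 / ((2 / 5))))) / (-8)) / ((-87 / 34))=17 / 136427832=0.00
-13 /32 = -0.41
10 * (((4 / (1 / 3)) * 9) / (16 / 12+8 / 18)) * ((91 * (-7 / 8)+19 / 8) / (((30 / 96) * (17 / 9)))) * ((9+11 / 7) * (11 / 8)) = -275043681 / 238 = -1155645.72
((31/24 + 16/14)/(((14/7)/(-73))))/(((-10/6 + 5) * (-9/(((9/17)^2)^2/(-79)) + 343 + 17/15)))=-53217/18755296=-0.00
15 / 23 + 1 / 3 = 68 / 69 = 0.99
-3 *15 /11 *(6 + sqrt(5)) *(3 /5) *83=-13446 /11 - 2241 *sqrt(5) /11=-1677.91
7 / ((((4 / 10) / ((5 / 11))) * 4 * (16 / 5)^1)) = 875 / 1408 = 0.62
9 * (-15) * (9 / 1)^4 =-885735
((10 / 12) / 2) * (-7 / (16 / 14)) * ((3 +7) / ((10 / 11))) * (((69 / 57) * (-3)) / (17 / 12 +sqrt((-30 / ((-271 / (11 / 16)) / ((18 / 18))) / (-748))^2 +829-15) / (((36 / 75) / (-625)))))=-17847805937500 * sqrt(17691342321889) / 27354777313401069641953-2862740097472640 / 27354777313401069641953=-0.00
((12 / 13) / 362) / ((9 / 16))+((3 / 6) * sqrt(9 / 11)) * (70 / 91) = 32 / 7059+15 * sqrt(11) / 143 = 0.35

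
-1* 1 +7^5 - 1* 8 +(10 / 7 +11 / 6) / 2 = 1411169 / 84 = 16799.63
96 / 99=32 / 33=0.97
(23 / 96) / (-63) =-23 / 6048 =-0.00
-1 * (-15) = 15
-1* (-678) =678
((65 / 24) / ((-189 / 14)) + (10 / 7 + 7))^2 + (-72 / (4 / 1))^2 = 391.70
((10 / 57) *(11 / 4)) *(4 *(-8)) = -880 / 57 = -15.44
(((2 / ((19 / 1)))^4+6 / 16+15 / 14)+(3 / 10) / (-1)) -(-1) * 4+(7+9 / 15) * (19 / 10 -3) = -586291779 / 182449400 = -3.21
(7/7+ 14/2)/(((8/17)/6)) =102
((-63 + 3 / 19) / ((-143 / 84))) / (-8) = -12537 / 2717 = -4.61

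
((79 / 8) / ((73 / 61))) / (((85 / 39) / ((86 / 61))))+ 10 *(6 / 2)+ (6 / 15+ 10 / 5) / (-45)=13136389 / 372300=35.28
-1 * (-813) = 813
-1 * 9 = -9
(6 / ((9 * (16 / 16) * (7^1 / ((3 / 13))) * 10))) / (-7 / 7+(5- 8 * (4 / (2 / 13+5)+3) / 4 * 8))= -67 / 1719900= -0.00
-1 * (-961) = 961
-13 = -13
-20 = -20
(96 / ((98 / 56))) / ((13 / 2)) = 768 / 91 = 8.44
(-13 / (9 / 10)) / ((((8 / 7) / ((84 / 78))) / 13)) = -3185 / 18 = -176.94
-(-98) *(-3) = -294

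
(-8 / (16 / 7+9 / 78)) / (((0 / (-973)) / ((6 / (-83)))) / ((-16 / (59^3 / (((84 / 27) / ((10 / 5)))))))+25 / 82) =-119392 / 10925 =-10.93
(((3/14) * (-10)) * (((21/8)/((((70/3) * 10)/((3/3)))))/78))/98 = -9/2853760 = -0.00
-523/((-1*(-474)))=-523/474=-1.10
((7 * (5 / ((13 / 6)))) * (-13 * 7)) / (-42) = 35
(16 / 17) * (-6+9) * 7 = 336 / 17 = 19.76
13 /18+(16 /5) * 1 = 353 /90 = 3.92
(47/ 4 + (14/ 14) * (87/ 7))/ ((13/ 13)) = 24.18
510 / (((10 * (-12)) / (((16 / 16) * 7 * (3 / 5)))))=-357 / 20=-17.85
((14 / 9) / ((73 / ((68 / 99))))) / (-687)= -952 / 44684541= -0.00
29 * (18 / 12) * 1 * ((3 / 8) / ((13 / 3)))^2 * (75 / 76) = 528525 / 1644032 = 0.32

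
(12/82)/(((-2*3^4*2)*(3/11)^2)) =-121/19926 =-0.01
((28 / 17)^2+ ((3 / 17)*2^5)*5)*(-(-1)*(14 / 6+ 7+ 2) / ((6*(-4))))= -2236 / 153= -14.61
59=59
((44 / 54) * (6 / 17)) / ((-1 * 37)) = -44 / 5661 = -0.01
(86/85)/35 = 86/2975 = 0.03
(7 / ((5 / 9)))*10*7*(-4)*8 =-28224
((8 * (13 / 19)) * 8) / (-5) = -832 / 95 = -8.76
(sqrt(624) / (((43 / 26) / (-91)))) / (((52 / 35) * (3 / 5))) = -31850 * sqrt(39) / 129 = -1541.89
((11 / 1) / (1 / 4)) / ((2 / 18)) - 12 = 384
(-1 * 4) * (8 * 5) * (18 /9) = -320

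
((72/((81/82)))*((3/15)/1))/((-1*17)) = -656/765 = -0.86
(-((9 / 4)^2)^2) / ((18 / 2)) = -729 / 256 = -2.85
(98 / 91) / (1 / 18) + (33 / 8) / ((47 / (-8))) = 11415 / 611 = 18.68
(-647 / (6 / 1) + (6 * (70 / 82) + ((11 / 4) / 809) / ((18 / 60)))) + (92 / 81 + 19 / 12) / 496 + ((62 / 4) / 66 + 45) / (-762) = -765162932031539 / 7446556193472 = -102.75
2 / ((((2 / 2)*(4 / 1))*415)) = 1 / 830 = 0.00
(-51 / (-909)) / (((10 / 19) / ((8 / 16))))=323 / 6060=0.05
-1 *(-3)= 3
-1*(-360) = 360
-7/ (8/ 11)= -77/ 8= -9.62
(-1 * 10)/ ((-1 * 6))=5/ 3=1.67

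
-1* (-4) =4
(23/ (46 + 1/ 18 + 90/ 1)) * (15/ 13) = 6210/ 31837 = 0.20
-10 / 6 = -5 / 3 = -1.67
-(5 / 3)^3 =-125 / 27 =-4.63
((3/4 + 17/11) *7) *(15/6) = 3535/88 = 40.17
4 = 4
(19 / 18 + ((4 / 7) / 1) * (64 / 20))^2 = 3301489 / 396900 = 8.32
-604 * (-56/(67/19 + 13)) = 321328/157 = 2046.68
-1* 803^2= -644809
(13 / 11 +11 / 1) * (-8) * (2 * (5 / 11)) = -10720 / 121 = -88.60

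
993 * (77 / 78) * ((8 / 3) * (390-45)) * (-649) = -7608888980 / 13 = -585299152.31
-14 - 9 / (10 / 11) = -239 / 10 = -23.90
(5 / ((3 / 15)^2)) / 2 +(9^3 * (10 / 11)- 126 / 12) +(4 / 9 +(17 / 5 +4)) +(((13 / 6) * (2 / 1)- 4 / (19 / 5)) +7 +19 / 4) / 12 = 108921077 / 150480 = 723.82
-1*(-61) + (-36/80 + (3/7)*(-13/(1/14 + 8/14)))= 3113/60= 51.88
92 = 92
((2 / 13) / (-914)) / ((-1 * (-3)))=-1 / 17823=-0.00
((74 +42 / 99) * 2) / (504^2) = 0.00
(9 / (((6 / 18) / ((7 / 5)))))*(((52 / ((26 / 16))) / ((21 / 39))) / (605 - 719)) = -1872 / 95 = -19.71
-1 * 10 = -10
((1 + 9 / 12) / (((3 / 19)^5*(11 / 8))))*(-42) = -485315404 / 891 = -544686.20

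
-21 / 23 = -0.91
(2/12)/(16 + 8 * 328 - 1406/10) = 5/74982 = 0.00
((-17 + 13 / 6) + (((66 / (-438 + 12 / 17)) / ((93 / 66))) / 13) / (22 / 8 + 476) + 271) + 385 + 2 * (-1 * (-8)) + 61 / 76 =15938339973663 / 24223532060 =657.97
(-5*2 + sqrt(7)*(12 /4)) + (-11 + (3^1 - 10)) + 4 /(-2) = -30 + 3*sqrt(7) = -22.06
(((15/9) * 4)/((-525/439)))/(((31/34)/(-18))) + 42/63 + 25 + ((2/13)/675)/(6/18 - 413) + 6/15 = 53480884838/392894775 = 136.12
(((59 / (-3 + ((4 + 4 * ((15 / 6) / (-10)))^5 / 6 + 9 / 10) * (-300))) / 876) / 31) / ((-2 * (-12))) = -59 / 8096615712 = -0.00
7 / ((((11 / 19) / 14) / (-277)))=-515774 / 11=-46888.55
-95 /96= -0.99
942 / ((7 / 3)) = 2826 / 7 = 403.71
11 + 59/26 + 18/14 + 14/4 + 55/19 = 36222/1729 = 20.95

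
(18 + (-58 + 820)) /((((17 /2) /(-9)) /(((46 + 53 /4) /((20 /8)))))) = -332748 /17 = -19573.41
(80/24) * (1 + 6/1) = 70/3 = 23.33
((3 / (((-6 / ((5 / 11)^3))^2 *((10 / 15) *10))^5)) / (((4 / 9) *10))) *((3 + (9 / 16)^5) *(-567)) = -12034234464168548583984375 / 153486565539052170797353197517736613257412608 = -0.00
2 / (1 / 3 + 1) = 3 / 2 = 1.50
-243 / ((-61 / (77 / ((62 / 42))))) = 392931 / 1891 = 207.79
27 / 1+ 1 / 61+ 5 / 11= 18433 / 671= 27.47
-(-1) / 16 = 1 / 16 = 0.06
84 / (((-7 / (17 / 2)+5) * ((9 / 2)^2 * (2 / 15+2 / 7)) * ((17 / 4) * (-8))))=-490 / 7029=-0.07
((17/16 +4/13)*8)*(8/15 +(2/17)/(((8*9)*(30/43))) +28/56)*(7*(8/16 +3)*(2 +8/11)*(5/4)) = 442574125/466752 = 948.20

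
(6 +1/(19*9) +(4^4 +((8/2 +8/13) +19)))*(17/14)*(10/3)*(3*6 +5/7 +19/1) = 4749321280/108927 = 43600.96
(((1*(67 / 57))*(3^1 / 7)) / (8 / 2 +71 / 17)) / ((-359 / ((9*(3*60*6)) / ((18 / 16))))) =-9840960 / 6636833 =-1.48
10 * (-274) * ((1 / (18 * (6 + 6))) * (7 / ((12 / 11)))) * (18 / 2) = -52745 / 72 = -732.57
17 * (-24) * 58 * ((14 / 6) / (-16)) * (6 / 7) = 2958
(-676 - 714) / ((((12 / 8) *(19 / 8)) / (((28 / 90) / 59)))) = -62272 / 30267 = -2.06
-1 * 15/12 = -5/4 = -1.25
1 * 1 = 1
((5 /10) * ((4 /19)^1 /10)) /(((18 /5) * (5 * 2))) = 1 /3420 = 0.00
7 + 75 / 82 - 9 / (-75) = 16471 / 2050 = 8.03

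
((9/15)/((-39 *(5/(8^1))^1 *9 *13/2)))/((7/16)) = -256/266175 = -0.00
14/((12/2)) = 7/3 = 2.33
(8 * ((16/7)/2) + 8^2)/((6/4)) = 1024/21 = 48.76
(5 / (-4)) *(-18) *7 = 157.50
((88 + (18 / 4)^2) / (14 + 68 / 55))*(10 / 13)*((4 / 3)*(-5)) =-595375 / 16341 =-36.43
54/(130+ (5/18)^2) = 17496/42145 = 0.42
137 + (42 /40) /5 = 13721 /100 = 137.21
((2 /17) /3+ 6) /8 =77 /102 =0.75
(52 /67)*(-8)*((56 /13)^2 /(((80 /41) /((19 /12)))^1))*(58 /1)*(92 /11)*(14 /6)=-45624422144 /431145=-105821.53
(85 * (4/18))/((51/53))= 530/27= 19.63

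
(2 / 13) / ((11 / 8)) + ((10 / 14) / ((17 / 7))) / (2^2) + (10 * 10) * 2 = 1946603 / 9724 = 200.19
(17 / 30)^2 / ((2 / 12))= 1.93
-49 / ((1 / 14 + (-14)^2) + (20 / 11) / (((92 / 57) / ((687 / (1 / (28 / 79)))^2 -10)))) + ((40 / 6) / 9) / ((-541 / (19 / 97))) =-699103638887554 / 699220251860723325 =-0.00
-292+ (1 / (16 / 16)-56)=-347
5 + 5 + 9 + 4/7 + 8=193/7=27.57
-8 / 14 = -4 / 7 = -0.57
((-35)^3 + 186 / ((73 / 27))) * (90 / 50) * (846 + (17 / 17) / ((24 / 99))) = -191269127277 / 2920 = -65503125.78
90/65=18/13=1.38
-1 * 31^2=-961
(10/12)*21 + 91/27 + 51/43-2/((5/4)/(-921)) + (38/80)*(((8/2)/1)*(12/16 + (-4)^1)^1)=69171517/46440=1489.48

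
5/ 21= 0.24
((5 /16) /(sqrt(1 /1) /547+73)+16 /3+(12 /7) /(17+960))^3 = 342873911723853733812712385765875 /2252499538384369606883260760064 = 152.22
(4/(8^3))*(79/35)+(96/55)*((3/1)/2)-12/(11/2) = 22373/49280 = 0.45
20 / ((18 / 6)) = 20 / 3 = 6.67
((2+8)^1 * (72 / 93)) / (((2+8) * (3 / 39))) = 312 / 31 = 10.06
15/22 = 0.68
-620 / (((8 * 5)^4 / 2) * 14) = -31 / 896000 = -0.00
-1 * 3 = -3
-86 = -86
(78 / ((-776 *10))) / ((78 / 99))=-99 / 7760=-0.01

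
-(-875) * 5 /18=4375 /18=243.06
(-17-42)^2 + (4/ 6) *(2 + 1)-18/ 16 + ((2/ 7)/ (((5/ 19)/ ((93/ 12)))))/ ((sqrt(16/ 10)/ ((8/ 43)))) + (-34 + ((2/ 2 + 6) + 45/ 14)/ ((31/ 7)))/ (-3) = 3493.68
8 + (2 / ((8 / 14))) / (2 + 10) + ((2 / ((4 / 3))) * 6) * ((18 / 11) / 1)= 6077 / 264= 23.02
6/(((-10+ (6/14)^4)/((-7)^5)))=242121642/23929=10118.34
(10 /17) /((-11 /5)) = -50 /187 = -0.27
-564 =-564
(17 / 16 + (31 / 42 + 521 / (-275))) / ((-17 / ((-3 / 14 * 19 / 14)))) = -164939 / 102625600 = -0.00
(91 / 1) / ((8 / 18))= 819 / 4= 204.75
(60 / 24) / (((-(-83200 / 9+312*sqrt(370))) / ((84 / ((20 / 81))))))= 413343*sqrt(370) / 77016160+76545 / 481351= 0.26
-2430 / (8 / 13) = -15795 / 4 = -3948.75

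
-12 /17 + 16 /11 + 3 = 701 /187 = 3.75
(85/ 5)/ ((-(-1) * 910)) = 17/ 910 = 0.02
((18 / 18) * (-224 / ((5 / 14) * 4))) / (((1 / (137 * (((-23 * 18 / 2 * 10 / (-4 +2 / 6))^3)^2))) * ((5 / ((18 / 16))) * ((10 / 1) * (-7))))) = 3960050321461435375608000 / 1771561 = 2235345168166061104.08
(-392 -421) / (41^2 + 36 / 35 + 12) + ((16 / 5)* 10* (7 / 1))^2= 2974956761 / 59291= 50175.52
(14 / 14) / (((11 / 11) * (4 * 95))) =1 / 380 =0.00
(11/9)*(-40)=-440/9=-48.89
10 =10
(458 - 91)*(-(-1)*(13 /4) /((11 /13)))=62023 /44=1409.61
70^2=4900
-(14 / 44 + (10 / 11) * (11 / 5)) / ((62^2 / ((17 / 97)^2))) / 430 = -14739 / 342151134160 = -0.00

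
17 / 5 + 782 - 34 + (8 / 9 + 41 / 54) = 203323 / 270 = 753.05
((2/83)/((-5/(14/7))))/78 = -2/16185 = -0.00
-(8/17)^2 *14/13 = -896/3757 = -0.24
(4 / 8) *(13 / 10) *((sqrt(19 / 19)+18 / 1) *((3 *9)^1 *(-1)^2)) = 6669 / 20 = 333.45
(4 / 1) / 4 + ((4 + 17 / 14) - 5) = 17 / 14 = 1.21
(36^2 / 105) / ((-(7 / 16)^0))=-12.34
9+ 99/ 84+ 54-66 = -51/ 28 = -1.82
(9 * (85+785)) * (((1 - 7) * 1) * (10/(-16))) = 58725/2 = 29362.50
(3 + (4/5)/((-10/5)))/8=13/40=0.32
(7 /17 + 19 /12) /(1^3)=407 /204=2.00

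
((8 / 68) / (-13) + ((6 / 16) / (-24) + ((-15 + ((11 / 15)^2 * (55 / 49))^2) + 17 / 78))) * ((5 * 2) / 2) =-993179109541 / 13753696320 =-72.21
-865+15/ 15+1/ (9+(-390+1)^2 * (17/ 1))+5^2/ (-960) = -213377050973/ 246956736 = -864.03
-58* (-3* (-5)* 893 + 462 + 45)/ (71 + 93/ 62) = -55608/ 5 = -11121.60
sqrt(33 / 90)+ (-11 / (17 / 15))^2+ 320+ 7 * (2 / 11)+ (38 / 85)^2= sqrt(330) / 30+ 33035909 / 79475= 416.28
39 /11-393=-4284 /11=-389.45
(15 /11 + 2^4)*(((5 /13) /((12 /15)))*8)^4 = 1193750000 /314171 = 3799.68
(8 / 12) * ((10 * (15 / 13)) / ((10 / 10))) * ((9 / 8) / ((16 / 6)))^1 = 675 / 208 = 3.25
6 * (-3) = -18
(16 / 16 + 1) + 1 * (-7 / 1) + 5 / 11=-50 / 11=-4.55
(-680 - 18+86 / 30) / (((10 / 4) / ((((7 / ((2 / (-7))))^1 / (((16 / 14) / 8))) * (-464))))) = -1659477904 / 75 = -22126372.05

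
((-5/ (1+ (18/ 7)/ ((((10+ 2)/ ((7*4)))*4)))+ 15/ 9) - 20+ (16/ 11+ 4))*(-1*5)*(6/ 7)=4910/ 77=63.77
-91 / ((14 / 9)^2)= -1053 / 28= -37.61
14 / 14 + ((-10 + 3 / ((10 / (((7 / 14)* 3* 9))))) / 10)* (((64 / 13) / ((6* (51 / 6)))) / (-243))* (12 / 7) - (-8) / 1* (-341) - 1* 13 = -216391468 / 78975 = -2740.00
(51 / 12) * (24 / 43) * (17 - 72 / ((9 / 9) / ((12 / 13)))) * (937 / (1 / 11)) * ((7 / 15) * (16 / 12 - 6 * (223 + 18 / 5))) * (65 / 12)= 4151982813.67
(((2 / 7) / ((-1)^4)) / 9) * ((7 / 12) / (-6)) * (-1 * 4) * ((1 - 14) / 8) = -13 / 648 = -0.02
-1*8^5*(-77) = 2523136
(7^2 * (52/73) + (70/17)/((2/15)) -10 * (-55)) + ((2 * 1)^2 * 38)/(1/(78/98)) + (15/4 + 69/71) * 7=13294584071/17269756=769.82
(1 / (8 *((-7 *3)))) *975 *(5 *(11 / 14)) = -17875 / 784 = -22.80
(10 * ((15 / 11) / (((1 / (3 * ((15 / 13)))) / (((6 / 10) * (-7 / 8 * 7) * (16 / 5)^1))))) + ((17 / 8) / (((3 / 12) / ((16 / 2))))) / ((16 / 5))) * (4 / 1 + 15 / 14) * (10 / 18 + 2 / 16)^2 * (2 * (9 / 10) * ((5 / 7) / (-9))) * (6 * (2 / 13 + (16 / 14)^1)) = 8954217895 / 6424704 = 1393.72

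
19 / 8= 2.38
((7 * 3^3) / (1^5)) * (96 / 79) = 18144 / 79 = 229.67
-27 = -27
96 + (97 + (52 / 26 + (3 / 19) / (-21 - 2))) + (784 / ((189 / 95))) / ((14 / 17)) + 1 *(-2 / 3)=7938898 / 11799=672.84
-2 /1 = -2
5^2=25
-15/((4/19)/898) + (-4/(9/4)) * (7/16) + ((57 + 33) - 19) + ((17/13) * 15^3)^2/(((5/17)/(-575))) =-115841825514899/3042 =-38080810491.42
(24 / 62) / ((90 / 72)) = 48 / 155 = 0.31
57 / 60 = 19 / 20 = 0.95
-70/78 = -35/39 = -0.90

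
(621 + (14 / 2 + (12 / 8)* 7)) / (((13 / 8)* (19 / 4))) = 20432 / 247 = 82.72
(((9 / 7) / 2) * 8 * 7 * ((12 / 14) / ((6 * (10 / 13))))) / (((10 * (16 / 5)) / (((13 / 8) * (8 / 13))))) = 117 / 560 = 0.21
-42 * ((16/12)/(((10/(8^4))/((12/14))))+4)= -99144/5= -19828.80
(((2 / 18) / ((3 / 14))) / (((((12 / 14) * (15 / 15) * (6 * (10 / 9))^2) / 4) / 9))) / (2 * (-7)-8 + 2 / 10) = -0.02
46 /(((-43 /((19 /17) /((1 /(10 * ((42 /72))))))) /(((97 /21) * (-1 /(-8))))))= -211945 /52632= -4.03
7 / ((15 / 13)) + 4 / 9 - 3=158 / 45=3.51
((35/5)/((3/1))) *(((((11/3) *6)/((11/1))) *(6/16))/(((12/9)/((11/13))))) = 231/208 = 1.11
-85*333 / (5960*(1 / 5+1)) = -3.96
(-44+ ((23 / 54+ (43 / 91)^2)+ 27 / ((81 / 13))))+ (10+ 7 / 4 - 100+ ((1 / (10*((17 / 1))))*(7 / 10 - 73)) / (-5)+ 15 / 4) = -234581979599 / 1900489500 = -123.43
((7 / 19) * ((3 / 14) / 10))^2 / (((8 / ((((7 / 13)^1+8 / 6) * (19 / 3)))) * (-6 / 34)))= -1241 / 2371200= -0.00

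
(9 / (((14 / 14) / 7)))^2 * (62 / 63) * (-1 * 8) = -31248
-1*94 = -94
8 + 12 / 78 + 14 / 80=4331 / 520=8.33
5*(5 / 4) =25 / 4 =6.25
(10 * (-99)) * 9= -8910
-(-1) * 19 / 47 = 19 / 47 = 0.40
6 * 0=0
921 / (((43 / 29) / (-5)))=-3105.70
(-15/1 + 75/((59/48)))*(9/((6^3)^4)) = 905/4756672512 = 0.00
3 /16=0.19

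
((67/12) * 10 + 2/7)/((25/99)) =222.23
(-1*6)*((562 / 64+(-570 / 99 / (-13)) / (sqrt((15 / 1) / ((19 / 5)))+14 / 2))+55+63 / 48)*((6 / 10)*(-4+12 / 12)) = 861453261 / 1224080 - 855*sqrt(57) / 30602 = 703.54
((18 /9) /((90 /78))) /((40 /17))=221 /300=0.74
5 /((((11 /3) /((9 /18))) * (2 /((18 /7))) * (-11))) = -135 /1694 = -0.08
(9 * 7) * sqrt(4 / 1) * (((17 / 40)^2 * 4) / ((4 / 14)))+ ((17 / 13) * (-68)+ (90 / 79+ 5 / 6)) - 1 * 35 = 242378569 / 1232400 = 196.67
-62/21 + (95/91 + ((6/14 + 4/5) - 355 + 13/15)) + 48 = -27920/91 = -306.81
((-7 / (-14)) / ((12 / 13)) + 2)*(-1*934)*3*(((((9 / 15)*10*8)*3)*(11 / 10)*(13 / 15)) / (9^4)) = -8147282 / 54675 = -149.01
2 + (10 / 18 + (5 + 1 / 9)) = 23 / 3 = 7.67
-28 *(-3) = 84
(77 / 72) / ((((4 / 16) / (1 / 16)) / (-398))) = -15323 / 144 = -106.41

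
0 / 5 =0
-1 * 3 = -3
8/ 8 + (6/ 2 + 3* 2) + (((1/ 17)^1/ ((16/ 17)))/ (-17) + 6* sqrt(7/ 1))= 2719/ 272 + 6* sqrt(7)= 25.87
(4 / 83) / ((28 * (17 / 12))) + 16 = 158044 / 9877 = 16.00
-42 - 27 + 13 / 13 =-68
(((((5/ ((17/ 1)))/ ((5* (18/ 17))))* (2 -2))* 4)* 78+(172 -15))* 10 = 1570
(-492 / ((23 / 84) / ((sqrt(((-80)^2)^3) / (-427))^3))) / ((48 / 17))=280649269248000000000 / 255807587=1097110811056.59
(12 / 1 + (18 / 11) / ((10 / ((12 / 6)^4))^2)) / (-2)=-2226 / 275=-8.09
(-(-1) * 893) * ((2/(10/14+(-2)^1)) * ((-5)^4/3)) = -7813750/27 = -289398.15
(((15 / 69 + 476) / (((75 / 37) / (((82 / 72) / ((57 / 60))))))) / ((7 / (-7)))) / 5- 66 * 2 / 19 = -2073889 / 32775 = -63.28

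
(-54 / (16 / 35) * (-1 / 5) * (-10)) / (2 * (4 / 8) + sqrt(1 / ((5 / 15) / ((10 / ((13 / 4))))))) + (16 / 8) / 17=209701 / 7276- 945 * sqrt(390) / 214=-58.39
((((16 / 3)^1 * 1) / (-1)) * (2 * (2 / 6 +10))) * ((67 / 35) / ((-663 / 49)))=465248 / 29835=15.59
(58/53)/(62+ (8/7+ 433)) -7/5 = -1286453/920345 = -1.40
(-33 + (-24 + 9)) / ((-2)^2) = -12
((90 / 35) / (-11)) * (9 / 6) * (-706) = 19062 / 77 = 247.56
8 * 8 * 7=448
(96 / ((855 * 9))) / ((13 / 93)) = 992 / 11115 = 0.09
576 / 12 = 48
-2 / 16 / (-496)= 1 / 3968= 0.00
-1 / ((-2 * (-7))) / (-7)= 1 / 98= 0.01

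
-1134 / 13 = -87.23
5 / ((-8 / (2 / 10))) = -1 / 8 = -0.12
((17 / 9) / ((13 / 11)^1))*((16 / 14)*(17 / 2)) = 12716 / 819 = 15.53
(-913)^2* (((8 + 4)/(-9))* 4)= -13337104/3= -4445701.33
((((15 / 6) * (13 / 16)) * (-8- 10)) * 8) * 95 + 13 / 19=-1055899 / 38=-27786.82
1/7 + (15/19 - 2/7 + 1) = 1.65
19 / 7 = 2.71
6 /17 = 0.35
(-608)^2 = 369664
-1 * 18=-18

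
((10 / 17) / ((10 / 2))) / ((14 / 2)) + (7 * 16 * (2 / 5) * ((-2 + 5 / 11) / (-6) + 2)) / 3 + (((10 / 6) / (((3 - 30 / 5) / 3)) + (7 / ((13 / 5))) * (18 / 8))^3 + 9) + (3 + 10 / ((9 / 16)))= 3681698854853 / 24847542720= 148.17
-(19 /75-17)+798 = 61106 /75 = 814.75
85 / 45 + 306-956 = -5833 / 9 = -648.11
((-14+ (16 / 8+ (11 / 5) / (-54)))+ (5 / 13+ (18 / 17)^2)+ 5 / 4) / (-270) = 18837259 / 547770600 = 0.03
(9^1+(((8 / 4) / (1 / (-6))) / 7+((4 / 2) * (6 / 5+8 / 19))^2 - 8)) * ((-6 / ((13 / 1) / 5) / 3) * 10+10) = 3713538 / 164255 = 22.61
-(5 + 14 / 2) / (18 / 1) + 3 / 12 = -5 / 12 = -0.42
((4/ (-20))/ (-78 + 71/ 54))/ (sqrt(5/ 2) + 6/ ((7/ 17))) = 77112/ 425756915- 2646 * sqrt(10)/ 425756915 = 0.00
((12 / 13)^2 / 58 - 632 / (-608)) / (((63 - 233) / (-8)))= 392651 / 7915115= 0.05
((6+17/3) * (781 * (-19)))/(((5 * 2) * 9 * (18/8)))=-207746/243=-854.92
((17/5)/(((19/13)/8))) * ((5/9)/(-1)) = -1768/171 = -10.34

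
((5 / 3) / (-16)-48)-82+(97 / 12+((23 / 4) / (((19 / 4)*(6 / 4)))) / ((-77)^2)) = -219932057 / 1802416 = -122.02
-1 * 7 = -7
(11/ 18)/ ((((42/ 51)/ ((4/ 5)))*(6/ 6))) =187/ 315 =0.59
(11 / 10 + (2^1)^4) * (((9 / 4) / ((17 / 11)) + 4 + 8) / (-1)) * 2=-31293 / 68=-460.19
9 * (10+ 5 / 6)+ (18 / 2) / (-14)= 678 / 7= 96.86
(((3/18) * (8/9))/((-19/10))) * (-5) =200/513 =0.39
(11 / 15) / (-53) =-11 / 795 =-0.01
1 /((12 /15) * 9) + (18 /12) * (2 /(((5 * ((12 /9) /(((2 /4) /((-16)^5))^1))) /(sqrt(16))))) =13107119 /94371840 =0.14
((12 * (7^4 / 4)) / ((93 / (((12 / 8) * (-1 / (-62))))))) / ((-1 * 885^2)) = -2401 / 1003572300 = -0.00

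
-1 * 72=-72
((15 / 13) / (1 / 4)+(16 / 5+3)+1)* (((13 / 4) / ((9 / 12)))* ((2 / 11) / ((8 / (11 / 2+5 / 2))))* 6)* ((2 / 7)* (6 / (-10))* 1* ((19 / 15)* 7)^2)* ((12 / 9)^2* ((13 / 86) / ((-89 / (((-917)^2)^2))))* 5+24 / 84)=8036042156518.42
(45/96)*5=75/32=2.34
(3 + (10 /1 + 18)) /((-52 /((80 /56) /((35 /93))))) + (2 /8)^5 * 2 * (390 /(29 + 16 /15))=-2.24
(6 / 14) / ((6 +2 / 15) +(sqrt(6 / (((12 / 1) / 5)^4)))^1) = 1589760 / 22641857 -45000*sqrt(6) / 22641857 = 0.07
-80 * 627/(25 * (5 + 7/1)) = -836/5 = -167.20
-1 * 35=-35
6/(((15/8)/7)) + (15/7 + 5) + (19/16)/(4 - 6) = 32423/1120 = 28.95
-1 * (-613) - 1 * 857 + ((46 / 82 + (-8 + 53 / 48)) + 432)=357517 / 1968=181.67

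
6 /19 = 0.32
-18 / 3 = -6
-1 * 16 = -16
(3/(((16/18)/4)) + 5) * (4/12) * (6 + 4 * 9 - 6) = 222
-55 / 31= -1.77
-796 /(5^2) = -796 /25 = -31.84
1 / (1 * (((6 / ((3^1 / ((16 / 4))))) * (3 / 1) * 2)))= 0.02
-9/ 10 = -0.90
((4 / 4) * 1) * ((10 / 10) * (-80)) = -80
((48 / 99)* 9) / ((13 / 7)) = 336 / 143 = 2.35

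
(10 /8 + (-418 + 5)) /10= -1647 /40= -41.18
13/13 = 1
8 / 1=8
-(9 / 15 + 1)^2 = -64 / 25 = -2.56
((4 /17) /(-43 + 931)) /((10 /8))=2 /9435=0.00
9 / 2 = 4.50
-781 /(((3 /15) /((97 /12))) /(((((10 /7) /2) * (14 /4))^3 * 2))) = -47348125 /48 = -986419.27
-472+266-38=-244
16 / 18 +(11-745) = -733.11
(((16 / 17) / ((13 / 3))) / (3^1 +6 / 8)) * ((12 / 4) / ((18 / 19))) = 608 / 3315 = 0.18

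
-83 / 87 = -0.95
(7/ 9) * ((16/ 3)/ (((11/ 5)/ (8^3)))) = 286720/ 297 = 965.39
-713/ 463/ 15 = -713/ 6945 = -0.10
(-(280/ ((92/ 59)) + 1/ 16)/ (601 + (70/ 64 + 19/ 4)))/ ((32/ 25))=-1652575/ 7146192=-0.23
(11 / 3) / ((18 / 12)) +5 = 67 / 9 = 7.44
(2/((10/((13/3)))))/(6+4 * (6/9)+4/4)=13/145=0.09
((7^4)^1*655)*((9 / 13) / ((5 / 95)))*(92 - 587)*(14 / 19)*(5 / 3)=-163477487250 / 13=-12575191326.92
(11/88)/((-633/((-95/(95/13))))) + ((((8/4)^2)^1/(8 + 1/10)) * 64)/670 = 455645/9160776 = 0.05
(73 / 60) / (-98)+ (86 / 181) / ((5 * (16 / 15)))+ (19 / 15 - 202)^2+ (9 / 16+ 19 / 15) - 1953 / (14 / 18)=37784.78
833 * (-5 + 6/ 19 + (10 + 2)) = 115787/ 19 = 6094.05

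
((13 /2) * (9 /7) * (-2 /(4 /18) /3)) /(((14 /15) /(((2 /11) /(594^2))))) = -65 /4695768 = -0.00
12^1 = 12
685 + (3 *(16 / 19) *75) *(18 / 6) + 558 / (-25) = 584773 / 475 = 1231.10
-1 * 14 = -14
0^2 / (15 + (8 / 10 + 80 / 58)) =0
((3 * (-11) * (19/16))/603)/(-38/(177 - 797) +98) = -32395/48881592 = -0.00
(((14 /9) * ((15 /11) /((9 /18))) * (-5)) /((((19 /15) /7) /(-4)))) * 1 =98000 /209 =468.90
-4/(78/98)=-196/39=-5.03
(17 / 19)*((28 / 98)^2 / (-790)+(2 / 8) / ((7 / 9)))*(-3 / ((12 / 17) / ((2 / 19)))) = -7189453 / 55897240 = -0.13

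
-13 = -13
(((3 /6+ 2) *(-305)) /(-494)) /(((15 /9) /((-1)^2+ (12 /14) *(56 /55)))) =18849 /10868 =1.73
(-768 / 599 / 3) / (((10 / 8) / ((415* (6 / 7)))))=-509952 / 4193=-121.62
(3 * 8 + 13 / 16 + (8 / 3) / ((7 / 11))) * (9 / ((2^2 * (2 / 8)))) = 29235 / 112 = 261.03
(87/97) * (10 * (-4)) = -3480/97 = -35.88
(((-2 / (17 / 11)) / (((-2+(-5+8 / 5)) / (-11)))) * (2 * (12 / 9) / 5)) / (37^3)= -1936 / 69749181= -0.00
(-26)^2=676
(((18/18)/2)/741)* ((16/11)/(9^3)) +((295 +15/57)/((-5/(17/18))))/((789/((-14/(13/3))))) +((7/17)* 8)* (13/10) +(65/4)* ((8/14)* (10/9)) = 13787934303256/929846232315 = 14.83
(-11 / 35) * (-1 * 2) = 22 / 35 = 0.63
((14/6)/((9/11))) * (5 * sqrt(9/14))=55 * sqrt(14)/18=11.43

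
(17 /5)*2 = 6.80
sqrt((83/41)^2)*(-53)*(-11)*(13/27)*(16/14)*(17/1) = 85551752/7749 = 11040.36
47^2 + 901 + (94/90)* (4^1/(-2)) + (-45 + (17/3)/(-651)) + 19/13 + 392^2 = 19895882161/126945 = 156728.36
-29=-29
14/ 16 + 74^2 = 43815/ 8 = 5476.88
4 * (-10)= -40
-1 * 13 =-13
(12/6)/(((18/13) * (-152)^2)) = 13/207936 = 0.00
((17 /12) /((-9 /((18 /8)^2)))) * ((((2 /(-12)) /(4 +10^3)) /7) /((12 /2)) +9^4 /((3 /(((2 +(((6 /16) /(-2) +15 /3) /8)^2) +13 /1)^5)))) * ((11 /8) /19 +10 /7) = -948283224279428461267244532354138181795 /423754491680049240261770870784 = -2237812797.03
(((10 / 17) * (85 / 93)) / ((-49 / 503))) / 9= -25150 / 41013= -0.61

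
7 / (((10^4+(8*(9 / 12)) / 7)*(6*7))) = 7 / 420036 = 0.00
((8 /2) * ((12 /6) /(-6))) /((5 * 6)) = -0.04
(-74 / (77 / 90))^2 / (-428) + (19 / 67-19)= -1538497662 / 42505001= -36.20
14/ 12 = 7/ 6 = 1.17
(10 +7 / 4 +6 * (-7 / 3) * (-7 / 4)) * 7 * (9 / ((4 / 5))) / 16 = 45675 / 256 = 178.42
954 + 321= 1275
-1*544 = -544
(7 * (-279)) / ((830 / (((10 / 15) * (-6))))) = 3906 / 415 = 9.41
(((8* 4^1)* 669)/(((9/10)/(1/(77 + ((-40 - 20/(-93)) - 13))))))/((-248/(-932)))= 2078360/563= 3691.58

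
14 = 14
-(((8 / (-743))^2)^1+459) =-253390555 / 552049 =-459.00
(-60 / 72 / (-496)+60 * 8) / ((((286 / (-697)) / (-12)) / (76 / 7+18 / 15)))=42016600699 / 248248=169252.52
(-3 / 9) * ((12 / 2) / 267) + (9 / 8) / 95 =883 / 202920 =0.00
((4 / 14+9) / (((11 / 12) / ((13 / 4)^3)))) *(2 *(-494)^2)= 26137170735 / 154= 169721887.89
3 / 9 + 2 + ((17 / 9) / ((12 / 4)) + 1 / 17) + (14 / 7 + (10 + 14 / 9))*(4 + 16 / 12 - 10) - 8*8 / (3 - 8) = -108869 / 2295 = -47.44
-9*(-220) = 1980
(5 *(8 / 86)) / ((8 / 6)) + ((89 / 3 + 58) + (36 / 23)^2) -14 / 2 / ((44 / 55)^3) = 335389925 / 4367424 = 76.79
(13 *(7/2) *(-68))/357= -26/3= -8.67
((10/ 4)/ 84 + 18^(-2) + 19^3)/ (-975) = -31112573/ 4422600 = -7.03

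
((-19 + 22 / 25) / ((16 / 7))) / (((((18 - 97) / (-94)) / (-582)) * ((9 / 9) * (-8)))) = -43369767 / 63200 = -686.23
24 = 24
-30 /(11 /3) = -90 /11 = -8.18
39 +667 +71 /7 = 716.14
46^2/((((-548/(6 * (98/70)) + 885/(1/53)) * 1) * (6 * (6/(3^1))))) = 3703/983635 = 0.00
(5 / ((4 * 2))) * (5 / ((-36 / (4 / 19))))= -25 / 1368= -0.02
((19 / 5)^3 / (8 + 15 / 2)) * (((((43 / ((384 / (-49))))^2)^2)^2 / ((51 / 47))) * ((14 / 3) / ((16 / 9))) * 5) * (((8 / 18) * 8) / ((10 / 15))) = 876542515238958120577267899655811 / 4671557322233614014873600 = 187633899.10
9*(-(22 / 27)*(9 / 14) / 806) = -33 / 5642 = -0.01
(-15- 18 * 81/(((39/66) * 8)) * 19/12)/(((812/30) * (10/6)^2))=-1413369/211120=-6.69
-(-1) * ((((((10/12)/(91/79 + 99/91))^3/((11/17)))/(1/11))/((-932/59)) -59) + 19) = -33664368856721581715/840444676068208896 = -40.06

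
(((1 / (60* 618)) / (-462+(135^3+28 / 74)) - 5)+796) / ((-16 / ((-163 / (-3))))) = -435136337374579831 / 161995332412800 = -2686.10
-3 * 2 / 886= -3 / 443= -0.01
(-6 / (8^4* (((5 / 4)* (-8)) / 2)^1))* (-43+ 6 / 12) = -51 / 4096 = -0.01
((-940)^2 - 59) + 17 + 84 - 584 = 883058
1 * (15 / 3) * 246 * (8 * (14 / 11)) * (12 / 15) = 110208 / 11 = 10018.91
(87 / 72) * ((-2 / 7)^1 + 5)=319 / 56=5.70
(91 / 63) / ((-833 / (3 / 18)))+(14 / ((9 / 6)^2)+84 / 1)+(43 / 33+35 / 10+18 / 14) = 23827358 / 247401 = 96.31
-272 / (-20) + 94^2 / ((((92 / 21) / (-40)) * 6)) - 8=-1545656 / 115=-13440.49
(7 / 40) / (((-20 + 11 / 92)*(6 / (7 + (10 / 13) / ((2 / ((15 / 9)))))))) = -0.01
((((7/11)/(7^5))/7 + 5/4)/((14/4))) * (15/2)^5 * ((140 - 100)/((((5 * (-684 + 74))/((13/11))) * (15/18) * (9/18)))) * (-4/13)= 84234947625/868367269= 97.00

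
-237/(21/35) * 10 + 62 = -3888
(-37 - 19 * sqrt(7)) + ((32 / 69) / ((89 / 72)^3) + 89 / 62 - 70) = -105875667071 / 1005285794 - 19 * sqrt(7) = -155.59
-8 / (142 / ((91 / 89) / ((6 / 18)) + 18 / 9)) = -1804 / 6319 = -0.29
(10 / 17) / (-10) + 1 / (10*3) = -13 / 510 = -0.03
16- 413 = -397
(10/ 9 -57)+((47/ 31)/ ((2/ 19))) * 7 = 25073/ 558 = 44.93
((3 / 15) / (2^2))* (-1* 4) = -1 / 5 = -0.20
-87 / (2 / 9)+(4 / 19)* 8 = -14813 / 38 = -389.82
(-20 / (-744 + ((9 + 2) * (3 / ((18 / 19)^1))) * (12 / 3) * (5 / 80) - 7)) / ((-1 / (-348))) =33408 / 3563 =9.38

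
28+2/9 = 254/9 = 28.22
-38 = -38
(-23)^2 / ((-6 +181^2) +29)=529 / 32784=0.02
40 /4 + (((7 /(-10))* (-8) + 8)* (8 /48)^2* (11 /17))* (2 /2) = 461 /45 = 10.24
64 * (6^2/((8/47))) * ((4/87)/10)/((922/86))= 388032/66845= 5.80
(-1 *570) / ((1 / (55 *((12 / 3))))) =-125400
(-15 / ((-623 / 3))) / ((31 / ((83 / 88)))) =3735 / 1699544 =0.00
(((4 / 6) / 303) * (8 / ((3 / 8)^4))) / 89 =65536 / 6552981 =0.01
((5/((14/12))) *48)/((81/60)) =3200/21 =152.38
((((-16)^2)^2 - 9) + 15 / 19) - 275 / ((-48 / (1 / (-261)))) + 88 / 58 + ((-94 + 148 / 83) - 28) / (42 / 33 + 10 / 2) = 29768000712547 / 454403088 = 65510.12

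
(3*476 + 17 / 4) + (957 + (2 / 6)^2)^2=297268033 / 324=917493.93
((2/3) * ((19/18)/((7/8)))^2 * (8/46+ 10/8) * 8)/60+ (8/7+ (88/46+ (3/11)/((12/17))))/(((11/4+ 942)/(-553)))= -312613917811/170761918635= -1.83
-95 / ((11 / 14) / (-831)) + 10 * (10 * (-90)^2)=10015230 / 11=910475.45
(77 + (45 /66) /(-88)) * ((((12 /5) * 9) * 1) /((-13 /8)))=-8049078 /7865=-1023.40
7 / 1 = 7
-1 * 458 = -458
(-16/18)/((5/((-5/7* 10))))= 80/63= 1.27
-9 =-9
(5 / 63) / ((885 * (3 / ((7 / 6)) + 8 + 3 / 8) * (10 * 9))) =4 / 43942905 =0.00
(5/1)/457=5/457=0.01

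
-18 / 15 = -6 / 5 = -1.20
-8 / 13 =-0.62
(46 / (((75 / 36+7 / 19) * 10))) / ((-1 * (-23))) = 228 / 2795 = 0.08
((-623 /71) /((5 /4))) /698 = -1246 /123895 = -0.01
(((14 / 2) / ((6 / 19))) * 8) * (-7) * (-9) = 11172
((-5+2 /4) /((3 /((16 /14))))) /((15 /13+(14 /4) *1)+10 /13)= -104 /329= -0.32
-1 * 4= -4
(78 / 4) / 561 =13 / 374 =0.03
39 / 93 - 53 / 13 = -1474 / 403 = -3.66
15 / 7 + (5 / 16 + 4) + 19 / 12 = 2701 / 336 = 8.04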